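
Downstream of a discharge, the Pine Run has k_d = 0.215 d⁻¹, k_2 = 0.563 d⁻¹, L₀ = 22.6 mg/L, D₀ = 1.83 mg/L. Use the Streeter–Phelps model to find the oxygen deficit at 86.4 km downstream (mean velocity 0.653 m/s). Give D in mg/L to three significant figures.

D ≈ 4.92 mg/L

Travel time t = x/v = 86.4 km / (0.653 m/s) = 86400 m / 0.653 m/s = 132300 s = 1.531 d.
k_d L₀/(k_2−k_d) = 0.215×22.6/(0.563−0.215) = 4.859/0.3480 = 13.96 mg/L.
e^(−k_d t) = e^(−0.215×1.531) = 0.7195; e^(−k_2 t) = e^(−0.563×1.531) = 0.4222.
D = 13.96 × (0.7195 − 0.4222) + 1.83 × 0.4222 = 4.150 + 0.7727 = 4.923 mg/L.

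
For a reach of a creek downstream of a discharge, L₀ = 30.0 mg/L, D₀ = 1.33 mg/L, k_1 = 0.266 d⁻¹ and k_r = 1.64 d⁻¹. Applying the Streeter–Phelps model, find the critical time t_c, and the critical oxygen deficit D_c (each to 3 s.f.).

t_c ≈ 1.13 d; D_c ≈ 3.60 mg/L

At the critical point dD/dt = 0, so k_1 L₀ e^(−k_1 t) = k_r D. Substituting D(t) from the Streeter–Phelps equation and solving for t gives
t_c = ln[(k_r/k_1)(1 − D₀(k_r−k_1)/(k_1 L₀))] / (k_r−k_1).
Here k_r−k_1 = 1.374 d⁻¹ and 1 − D₀(k_r−k_1)/(k_1 L₀) = 1 − 1.33×1.374/(0.266×30.0) = 0.7710, so
t_c = ln(6.165 × 0.7710) / 1.374 = 1.559 / 1.374 = 1.135 d.
L(t_c) = L₀ e^(−k_1 t_c) = 30.0 × 0.7395 = 22.18 mg/L, and at the critical point k_r D_c = k_1 L, so D_c = (0.266/1.64) × 22.18 = 3.598 mg/L.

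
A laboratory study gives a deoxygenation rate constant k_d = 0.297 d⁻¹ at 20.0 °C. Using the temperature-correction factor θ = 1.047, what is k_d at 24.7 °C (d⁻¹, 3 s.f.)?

k_d ≈ 0.369 d⁻¹

k_d(T₂) = k_d(T₁) · θ^(T₂−T₁) = 0.297 × 1.047^(24.7−20.0)
= 0.297 × 1.047^4.70 = 0.297 × 1.241 = 0.3686 d⁻¹.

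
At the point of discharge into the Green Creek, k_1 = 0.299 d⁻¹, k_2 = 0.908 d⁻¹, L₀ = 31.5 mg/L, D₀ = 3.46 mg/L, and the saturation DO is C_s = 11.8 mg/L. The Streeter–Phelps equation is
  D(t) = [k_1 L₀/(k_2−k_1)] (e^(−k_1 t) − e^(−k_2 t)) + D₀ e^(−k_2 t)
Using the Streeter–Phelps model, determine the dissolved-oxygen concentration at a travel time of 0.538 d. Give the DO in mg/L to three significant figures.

DO ≈ 6.00 mg/L

k_1 L₀/(k_2−k_1) = 0.299×31.5/(0.908−0.299) = 9.418/0.6090 = 15.47 mg/L.
e^(−k_1 t) = e^(−0.299×0.5380) = 0.8514; e^(−k_2 t) = e^(−0.908×0.5380) = 0.6135.
D = 15.47 × (0.8514 − 0.6135) + 3.46 × 0.6135 = 3.679 + 2.123 = 5.802 mg/L.
DO = C_s − D = 11.8 − 5.802 = 5.998 mg/L.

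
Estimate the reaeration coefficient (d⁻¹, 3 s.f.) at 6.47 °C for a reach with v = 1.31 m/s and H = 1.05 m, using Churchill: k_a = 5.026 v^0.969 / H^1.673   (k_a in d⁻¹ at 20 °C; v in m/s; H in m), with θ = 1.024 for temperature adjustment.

k_a ≈ 4.37 d⁻¹

k_a(20) = 5.026 × 1.31^0.969 / 1.05^1.673 = 5.026 × 1.299 / 1.085 = 6.017 d⁻¹.
k_a(6.47) = 6.017 × 1.024^(6.47−20) = 6.017 × 0.7255 = 4.366 d⁻¹.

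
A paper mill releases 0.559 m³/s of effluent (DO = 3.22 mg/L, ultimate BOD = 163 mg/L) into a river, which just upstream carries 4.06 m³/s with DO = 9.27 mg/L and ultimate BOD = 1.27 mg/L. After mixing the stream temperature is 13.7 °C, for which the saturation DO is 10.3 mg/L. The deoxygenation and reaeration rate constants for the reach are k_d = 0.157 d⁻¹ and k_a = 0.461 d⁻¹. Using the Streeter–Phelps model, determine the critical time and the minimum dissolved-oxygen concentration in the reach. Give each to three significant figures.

Mixed DO = (4.06×9.27 + 0.559×3.22)/(4.06+0.559) = 39.44/4.619 = 8.538 mg/L.
Mixed L₀ = (4.06×1.27 + 0.559×163)/(4.619) = 96.27/4.619 = 20.84 mg/L.
Initial deficit D₀ = C_s − DO₀ = 10.3 − 8.538 = 1.762 mg/L.
t_c = (1/0.3040) ln[(0.461/0.157)(1 − 1.762×0.3040/(0.157×20.84))] = 3.289 × ln(2.456) = 2.955 d.
D_c = (0.157/0.461) × 20.84 × e^(−0.157×2.955) = 0.3406 × 20.84 × 0.6288 = 4.463 mg/L.
Minimum DO = 10.3 − 4.463 = 5.837 mg/L.

t_c ≈ 2.96 d; minimum DO ≈ 5.84 mg/L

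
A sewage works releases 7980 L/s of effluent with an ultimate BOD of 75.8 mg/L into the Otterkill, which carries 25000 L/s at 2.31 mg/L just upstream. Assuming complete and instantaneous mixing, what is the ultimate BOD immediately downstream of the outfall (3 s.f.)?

20.1 mg/L

Flow-weighted mixing: C = (Q_r C_r + Q_w C_w)/(Q_r + Q_w)
= (25000×2.31 + 7980×75.8)/(25000 + 7980) = 662600/32980 = 20.09 mg/L.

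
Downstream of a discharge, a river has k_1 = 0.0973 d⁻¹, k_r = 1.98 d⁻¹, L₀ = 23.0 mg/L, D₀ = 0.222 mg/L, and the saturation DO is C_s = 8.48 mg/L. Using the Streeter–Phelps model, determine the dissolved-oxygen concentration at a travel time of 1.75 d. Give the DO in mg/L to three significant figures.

DO ≈ 7.51 mg/L

k_1 L₀/(k_r−k_1) = 0.0973×23.0/(1.98−0.0973) = 2.238/1.883 = 1.189 mg/L.
e^(−k_1 t) = e^(−0.0973×1.750) = 0.8434; e^(−k_r t) = e^(−1.98×1.750) = 0.03127.
D = 1.189 × (0.8434 − 0.03127) + 0.222 × 0.03127 = 0.9654 + 0.006943 = 0.9723 mg/L.
DO = C_s − D = 8.48 − 0.9723 = 7.508 mg/L.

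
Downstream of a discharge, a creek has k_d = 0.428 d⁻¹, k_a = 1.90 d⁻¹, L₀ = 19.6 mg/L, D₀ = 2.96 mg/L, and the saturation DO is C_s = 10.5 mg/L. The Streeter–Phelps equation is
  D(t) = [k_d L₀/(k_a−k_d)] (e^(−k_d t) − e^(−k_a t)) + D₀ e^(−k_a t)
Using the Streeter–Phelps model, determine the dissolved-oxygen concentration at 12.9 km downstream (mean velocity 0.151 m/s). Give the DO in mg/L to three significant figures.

DO ≈ 7.19 mg/L

Travel time t = x/v = 12.9 km / (0.151 m/s) = 12900 m / 0.151 m/s = 85430 s = 0.9888 d.
k_d L₀/(k_a−k_d) = 0.428×19.6/(1.90−0.428) = 8.389/1.472 = 5.699 mg/L.
e^(−k_d t) = e^(−0.428×0.9888) = 0.6549; e^(−k_a t) = e^(−1.90×0.9888) = 0.1528.
D = 5.699 × (0.6549 − 0.1528) + 2.96 × 0.1528 = 2.862 + 0.4523 = 3.314 mg/L.
DO = C_s − D = 10.5 − 3.314 = 7.186 mg/L.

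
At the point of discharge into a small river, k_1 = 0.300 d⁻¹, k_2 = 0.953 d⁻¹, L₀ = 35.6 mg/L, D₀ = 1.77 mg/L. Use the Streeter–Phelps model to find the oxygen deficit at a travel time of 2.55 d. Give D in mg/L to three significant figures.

k_1 L₀/(k_2−k_1) = 0.300×35.6/(0.953−0.300) = 10.68/0.6530 = 16.36 mg/L.
e^(−k_1 t) = e^(−0.300×2.550) = 0.4653; e^(−k_2 t) = e^(−0.953×2.550) = 0.08802.
D = 16.36 × (0.4653 − 0.08802) + 1.77 × 0.08802 = 6.171 + 0.1558 = 6.327 mg/L.

D ≈ 6.33 mg/L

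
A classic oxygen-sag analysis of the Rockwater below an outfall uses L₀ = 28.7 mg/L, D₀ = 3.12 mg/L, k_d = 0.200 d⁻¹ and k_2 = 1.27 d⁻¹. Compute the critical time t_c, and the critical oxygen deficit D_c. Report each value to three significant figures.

At the critical point dD/dt = 0, so k_d L₀ e^(−k_d t) = k_2 D. Substituting D(t) from the Streeter–Phelps equation and solving for t gives
t_c = ln[(k_2/k_d)(1 − D₀(k_2−k_d)/(k_d L₀))] / (k_2−k_d).
Here k_2−k_d = 1.070 d⁻¹ and 1 − D₀(k_2−k_d)/(k_d L₀) = 1 − 3.12×1.070/(0.200×28.7) = 0.4184, so
t_c = ln(6.350 × 0.4184) / 1.070 = 0.9771 / 1.070 = 0.9132 d.
D_c = (k_d/k_2) L₀ e^(−k_d t_c) = (0.200/1.27) × 28.7 × e^(−0.200×0.9132) = 0.1575 × 28.7 × 0.8331 = 3.765 mg/L.

t_c ≈ 0.913 d; D_c ≈ 3.77 mg/L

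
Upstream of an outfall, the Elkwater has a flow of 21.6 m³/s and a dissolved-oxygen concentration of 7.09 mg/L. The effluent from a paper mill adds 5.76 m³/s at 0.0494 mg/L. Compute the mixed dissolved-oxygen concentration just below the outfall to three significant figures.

5.61 mg/L

Flow-weighted mixing: C = (Q_r C_r + Q_w C_w)/(Q_r + Q_w)
= (21.6×7.09 + 5.76×0.0494)/(21.6 + 5.76) = 153.4/27.36 = 5.608 mg/L.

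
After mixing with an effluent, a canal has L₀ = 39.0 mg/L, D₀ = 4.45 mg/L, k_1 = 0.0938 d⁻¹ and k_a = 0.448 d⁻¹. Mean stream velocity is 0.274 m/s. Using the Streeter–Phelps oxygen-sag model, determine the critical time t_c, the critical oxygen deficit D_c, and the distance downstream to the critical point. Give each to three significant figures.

At the critical point dD/dt = 0, so k_1 L₀ e^(−k_1 t) = k_a D. Substituting D(t) from the Streeter–Phelps equation and solving for t gives
t_c = ln[(k_a/k_1)(1 − D₀(k_a−k_1)/(k_1 L₀))] / (k_a−k_1).
Here k_a−k_1 = 0.3542 d⁻¹ and 1 − D₀(k_a−k_1)/(k_1 L₀) = 1 − 4.45×0.3542/(0.0938×39.0) = 0.5691, so
t_c = ln(4.776 × 0.5691) / 0.3542 = 1.000 / 0.3542 = 2.823 d.
L(t_c) = L₀ e^(−k_1 t_c) = 39.0 × 0.7673 = 29.93 mg/L, and at the critical point k_a D_c = k_1 L, so D_c = (0.0938/0.448) × 29.93 = 6.266 mg/L.
x_c = v t_c = 0.274 m/s × 2.823 d × 86400 s/d = 66840 m ≈ 66.8 km.

t_c ≈ 2.82 d; D_c ≈ 6.27 mg/L; x_c ≈ 66.8 km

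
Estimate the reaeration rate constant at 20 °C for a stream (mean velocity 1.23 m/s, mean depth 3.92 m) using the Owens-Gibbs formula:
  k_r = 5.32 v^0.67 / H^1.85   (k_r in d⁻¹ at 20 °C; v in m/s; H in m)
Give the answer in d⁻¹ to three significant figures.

k_r ≈ 0.488 d⁻¹

k_r = 5.32 × 1.23^0.67 / 3.92^1.85 = 5.32 × 1.149 / 12.52 = 0.4882 d⁻¹.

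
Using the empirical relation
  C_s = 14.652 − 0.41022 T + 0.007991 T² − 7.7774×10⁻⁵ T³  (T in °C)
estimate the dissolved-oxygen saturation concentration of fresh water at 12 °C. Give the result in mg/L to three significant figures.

C_s = 14.652 − 0.41022×12 + 0.007991×12² − 7.7774×10⁻⁵×12³ = 10.75 mg/L.

C_s ≈ 10.7 mg/L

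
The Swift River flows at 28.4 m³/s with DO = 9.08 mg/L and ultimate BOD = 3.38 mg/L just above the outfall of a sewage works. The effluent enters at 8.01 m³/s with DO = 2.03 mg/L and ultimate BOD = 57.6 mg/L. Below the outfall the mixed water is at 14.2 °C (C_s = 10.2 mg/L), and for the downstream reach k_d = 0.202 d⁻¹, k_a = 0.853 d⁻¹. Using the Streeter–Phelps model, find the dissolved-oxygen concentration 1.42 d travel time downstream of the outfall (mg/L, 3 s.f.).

DO ≈ 7.25 mg/L

Mixed DO = (28.4×9.08 + 8.01×2.03)/(28.4+8.01) = 274.1/36.41 = 7.529 mg/L.
Mixed L₀ = (28.4×3.38 + 8.01×57.6)/(36.41) = 557.4/36.41 = 15.31 mg/L.
Initial deficit D₀ = C_s − DO₀ = 10.2 − 7.529 = 2.671 mg/L.
D(1.42) = [0.202×15.31/(0.853−0.202)](e^(−0.202×1.42) − e^(−0.853×1.42)) + 2.671 e^(−0.853×1.42)
= 4.750 × (0.7506 − 0.2978) + 2.671 × 0.2978 = 2.946 mg/L.
DO = 10.2 − 2.946 = 7.254 mg/L.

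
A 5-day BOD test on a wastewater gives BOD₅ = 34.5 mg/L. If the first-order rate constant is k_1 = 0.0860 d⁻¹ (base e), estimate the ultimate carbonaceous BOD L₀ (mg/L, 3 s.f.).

L₀ ≈ 98.7 mg/L

BOD₅ = L₀(1 − e^(−5k_1)) ⇒ L₀ = BOD₅ / (1 − e^(−5×0.0860))
= 34.5 / (1 − 0.6505) = 34.5 / 0.3495 = 98.72 mg/L.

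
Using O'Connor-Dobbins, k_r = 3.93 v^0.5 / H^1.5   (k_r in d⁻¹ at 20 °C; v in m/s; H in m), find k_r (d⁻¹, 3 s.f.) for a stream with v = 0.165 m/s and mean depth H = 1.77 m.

k_r ≈ 0.678 d⁻¹

k_r = 3.93 × 0.165^0.5 / 1.77^1.5 = 3.93 × 0.4062 / 2.355 = 0.6779 d⁻¹.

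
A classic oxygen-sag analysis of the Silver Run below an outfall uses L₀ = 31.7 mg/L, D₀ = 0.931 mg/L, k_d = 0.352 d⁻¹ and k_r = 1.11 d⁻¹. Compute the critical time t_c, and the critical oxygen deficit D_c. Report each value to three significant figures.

t_c ≈ 1.43 d; D_c ≈ 6.08 mg/L

With k_r/k_d = 3.153 and 1 − D₀(k_r−k_d)/(k_d L₀) = 0.9368,
t_c = ln(3.153 × 0.9368) / (1.11 − 0.352) = ln(2.954) / 0.7580 = 1.083/0.7580 = 1.429 d.
D_c = (k_d/k_r) L₀ e^(−k_d t_c) = (0.352/1.11) × 31.7 × e^(−0.352×1.429) = 0.3171 × 31.7 × 0.6047 = 6.079 mg/L.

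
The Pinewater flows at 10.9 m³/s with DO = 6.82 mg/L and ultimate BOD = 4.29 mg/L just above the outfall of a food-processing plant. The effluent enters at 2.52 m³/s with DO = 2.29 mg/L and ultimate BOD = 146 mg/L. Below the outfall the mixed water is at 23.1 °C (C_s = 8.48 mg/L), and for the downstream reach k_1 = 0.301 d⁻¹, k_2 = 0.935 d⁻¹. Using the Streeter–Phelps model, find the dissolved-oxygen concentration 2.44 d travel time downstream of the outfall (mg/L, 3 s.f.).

Mixed DO = (10.9×6.82 + 2.52×2.29)/(10.9+2.52) = 80.11/13.42 = 5.969 mg/L.
Mixed L₀ = (10.9×4.29 + 2.52×146)/(13.42) = 414.7/13.42 = 30.90 mg/L.
Initial deficit D₀ = C_s − DO₀ = 8.48 − 5.969 = 2.511 mg/L.
D(2.44) = [0.301×30.90/(0.935−0.301)](e^(−0.301×2.44) − e^(−0.935×2.44)) + 2.511 e^(−0.935×2.44)
= 14.67 × (0.4798 − 0.1021) + 2.511 × 0.1021 = 5.796 mg/L.
DO = 8.48 − 5.796 = 2.684 mg/L.

DO ≈ 2.68 mg/L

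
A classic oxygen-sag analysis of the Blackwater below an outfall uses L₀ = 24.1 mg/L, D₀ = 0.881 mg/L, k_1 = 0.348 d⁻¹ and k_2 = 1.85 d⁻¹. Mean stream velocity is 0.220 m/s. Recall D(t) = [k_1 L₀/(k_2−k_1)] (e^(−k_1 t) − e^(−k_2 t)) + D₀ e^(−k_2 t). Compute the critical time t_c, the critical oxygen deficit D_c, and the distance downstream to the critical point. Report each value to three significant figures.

t_c ≈ 0.998 d; D_c ≈ 3.20 mg/L; x_c ≈ 19.0 km

t_c = [1/(k_2−k_1)] ln[(k_2/k_1)(1 − D₀(k_2−k_1)/(k_1 L₀))]
= [1/(1.85−0.348)] ln[(1.85/0.348)(1 − 0.881×1.502/(0.348×24.1))]
= (1/1.502) ln[5.316 × 0.8422] = 0.6658 × ln(4.477) = 0.6658 × 1.499 = 0.9980 d.
L(t_c) = L₀ e^(−k_1 t_c) = 24.1 × 0.7066 = 17.03 mg/L, and at the critical point k_2 D_c = k_1 L, so D_c = (0.348/1.85) × 17.03 = 3.203 mg/L.
x_c = v t_c = 0.220 m/s × 0.9980 d × 86400 s/d = 18970 m ≈ 19.0 km.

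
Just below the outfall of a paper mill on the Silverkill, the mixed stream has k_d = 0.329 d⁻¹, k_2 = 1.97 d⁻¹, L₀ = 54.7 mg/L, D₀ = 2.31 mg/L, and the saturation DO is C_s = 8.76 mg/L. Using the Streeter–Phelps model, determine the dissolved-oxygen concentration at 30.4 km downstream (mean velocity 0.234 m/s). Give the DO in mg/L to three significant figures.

DO ≈ 2.52 mg/L

Travel time t = x/v = 30.4 km / (0.234 m/s) = 30400 m / 0.234 m/s = 129900 s = 1.504 d.
k_d L₀/(k_2−k_d) = 0.329×54.7/(1.97−0.329) = 18.00/1.641 = 10.97 mg/L.
e^(−k_d t) = e^(−0.329×1.504) = 0.6098; e^(−k_2 t) = e^(−1.97×1.504) = 0.05171.
D = 10.97 × (0.6098 − 0.05171) + 2.31 × 0.05171 = 6.120 + 0.1194 = 6.239 mg/L.
DO = C_s − D = 8.76 − 6.239 = 2.521 mg/L.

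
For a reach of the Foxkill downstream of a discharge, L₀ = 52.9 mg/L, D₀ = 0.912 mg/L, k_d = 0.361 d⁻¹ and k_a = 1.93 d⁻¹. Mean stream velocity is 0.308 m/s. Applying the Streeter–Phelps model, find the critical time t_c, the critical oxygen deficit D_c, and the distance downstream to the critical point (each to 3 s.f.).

t_c ≈ 1.02 d; D_c ≈ 6.85 mg/L; x_c ≈ 27.1 km

With k_a/k_d = 5.346 and 1 − D₀(k_a−k_d)/(k_d L₀) = 0.9251,
t_c = ln(5.346 × 0.9251) / (1.93 − 0.361) = ln(4.946) / 1.569 = 1.599/1.569 = 1.019 d.
D_c = (k_d/k_a) L₀ e^(−k_d t_c) = (0.361/1.93) × 52.9 × e^(−0.361×1.019) = 0.1870 × 52.9 × 0.6923 = 6.850 mg/L.
x_c = v t_c = 0.308 m/s × 1.019 d × 86400 s/d = 27110 m ≈ 27.1 km.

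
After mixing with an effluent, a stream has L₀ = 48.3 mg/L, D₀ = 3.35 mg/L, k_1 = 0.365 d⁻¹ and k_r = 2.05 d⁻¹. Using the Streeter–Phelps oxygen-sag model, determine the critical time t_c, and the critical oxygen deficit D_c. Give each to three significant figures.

t_c ≈ 0.795 d; D_c ≈ 6.43 mg/L

With k_r/k_1 = 5.616 and 1 − D₀(k_r−k_1)/(k_1 L₀) = 0.6798,
t_c = ln(5.616 × 0.6798) / (2.05 − 0.365) = ln(3.818) / 1.685 = 1.340/1.685 = 0.7951 d.
L(t_c) = L₀ e^(−k_1 t_c) = 48.3 × 0.7481 = 36.13 mg/L, and at the critical point k_r D_c = k_1 L, so D_c = (0.365/2.05) × 36.13 = 6.434 mg/L.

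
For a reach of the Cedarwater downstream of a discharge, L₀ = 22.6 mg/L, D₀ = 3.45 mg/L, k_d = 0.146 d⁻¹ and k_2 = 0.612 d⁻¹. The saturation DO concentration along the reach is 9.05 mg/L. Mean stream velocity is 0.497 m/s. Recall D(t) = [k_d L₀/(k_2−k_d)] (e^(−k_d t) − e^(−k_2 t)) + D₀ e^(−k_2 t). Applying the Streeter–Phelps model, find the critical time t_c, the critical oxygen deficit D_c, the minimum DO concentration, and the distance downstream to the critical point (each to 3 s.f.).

t_c ≈ 1.64 d; D_c ≈ 4.24 mg/L; min DO ≈ 4.81 mg/L; x_c ≈ 70.5 km

At the critical point dD/dt = 0, so k_d L₀ e^(−k_d t) = k_2 D. Substituting D(t) from the Streeter–Phelps equation and solving for t gives
t_c = ln[(k_2/k_d)(1 − D₀(k_2−k_d)/(k_d L₀))] / (k_2−k_d).
Here k_2−k_d = 0.4660 d⁻¹ and 1 − D₀(k_2−k_d)/(k_d L₀) = 1 − 3.45×0.4660/(0.146×22.6) = 0.5128, so
t_c = ln(4.192 × 0.5128) / 0.4660 = 0.7652 / 0.4660 = 1.642 d.
L(t_c) = L₀ e^(−k_d t_c) = 22.6 × 0.7868 = 17.78 mg/L, and at the critical point k_2 D_c = k_d L, so D_c = (0.146/0.612) × 17.78 = 4.242 mg/L.
Minimum DO = C_s − D_c = 9.05 − 4.242 = 4.808 mg/L.
x_c = v t_c = 0.497 m/s × 1.642 d × 86400 s/d = 70510 m ≈ 70.5 km.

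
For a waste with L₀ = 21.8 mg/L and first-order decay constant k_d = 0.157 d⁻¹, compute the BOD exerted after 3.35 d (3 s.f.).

y ≈ 8.92 mg/L

y_t = L₀(1 − e^(−k_d t)) = 21.8 × (1 − e^(−0.157×3.35))
= 21.8 × (1 − 0.5910) = 21.8 × 0.4090 = 8.916 mg/L.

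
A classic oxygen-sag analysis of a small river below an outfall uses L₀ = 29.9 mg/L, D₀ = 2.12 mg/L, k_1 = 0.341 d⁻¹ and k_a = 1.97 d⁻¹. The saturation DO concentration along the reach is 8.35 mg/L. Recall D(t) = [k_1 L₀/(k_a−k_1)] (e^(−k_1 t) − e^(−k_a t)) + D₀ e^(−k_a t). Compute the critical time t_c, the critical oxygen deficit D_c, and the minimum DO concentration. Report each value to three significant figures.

t_c = [1/(k_a−k_1)] ln[(k_a/k_1)(1 − D₀(k_a−k_1)/(k_1 L₀))]
= [1/(1.97−0.341)] ln[(1.97/0.341)(1 − 2.12×1.629/(0.341×29.9))]
= (1/1.629) ln[5.777 × 0.6613] = 0.6139 × ln(3.820) = 0.6139 × 1.340 = 0.8228 d.
L(t_c) = L₀ e^(−k_1 t_c) = 29.9 × 0.7553 = 22.58 mg/L, and at the critical point k_a D_c = k_1 L, so D_c = (0.341/1.97) × 22.58 = 3.909 mg/L.
Minimum DO = C_s − D_c = 8.35 − 3.909 = 4.441 mg/L.

t_c ≈ 0.823 d; D_c ≈ 3.91 mg/L; min DO ≈ 4.44 mg/L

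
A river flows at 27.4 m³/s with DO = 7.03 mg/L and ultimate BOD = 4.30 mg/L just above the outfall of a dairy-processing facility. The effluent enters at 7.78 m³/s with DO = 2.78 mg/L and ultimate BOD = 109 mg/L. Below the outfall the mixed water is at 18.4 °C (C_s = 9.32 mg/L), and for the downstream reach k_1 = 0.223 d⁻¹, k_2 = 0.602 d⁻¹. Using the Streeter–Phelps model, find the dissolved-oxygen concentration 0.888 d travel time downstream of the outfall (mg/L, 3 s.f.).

DO ≈ 3.64 mg/L

Mixed DO = (27.4×7.03 + 7.78×2.78)/(27.4+7.78) = 214.3/35.18 = 6.090 mg/L.
Mixed L₀ = (27.4×4.30 + 7.78×109)/(35.18) = 965.8/35.18 = 27.45 mg/L.
Initial deficit D₀ = C_s − DO₀ = 9.32 − 6.090 = 3.230 mg/L.
D(0.888) = [0.223×27.45/(0.602−0.223)](e^(−0.223×0.888) − e^(−0.602×0.888)) + 3.230 e^(−0.602×0.888)
= 16.15 × (0.8204 − 0.5859) + 3.230 × 0.5859 = 5.679 mg/L.
DO = 9.32 − 5.679 = 3.641 mg/L.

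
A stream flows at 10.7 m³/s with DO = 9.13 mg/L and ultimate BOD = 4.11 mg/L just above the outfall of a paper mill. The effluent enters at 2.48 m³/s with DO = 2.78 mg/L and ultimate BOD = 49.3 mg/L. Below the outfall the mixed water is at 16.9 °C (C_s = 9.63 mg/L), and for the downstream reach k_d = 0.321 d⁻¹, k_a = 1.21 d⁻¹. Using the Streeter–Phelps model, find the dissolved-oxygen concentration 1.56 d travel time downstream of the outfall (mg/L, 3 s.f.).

DO ≈ 7.30 mg/L

Mixed DO = (10.7×9.13 + 2.48×2.78)/(10.7+2.48) = 104.6/13.18 = 7.935 mg/L.
Mixed L₀ = (10.7×4.11 + 2.48×49.3)/(13.18) = 166.2/13.18 = 12.61 mg/L.
Initial deficit D₀ = C_s − DO₀ = 9.63 − 7.935 = 1.695 mg/L.
D(1.56) = [0.321×12.61/(1.21−0.321)](e^(−0.321×1.56) − e^(−1.21×1.56)) + 1.695 e^(−1.21×1.56)
= 4.554 × (0.6061 − 0.1514) + 1.695 × 0.1514 = 2.327 mg/L.
DO = 9.63 − 2.327 = 7.303 mg/L.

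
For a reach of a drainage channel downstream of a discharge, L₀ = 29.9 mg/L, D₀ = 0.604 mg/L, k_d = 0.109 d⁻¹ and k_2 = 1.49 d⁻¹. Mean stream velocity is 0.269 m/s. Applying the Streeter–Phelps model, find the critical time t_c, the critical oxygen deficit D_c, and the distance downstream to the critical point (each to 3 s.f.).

At the critical point dD/dt = 0, so k_d L₀ e^(−k_d t) = k_2 D. Substituting D(t) from the Streeter–Phelps equation and solving for t gives
t_c = ln[(k_2/k_d)(1 − D₀(k_2−k_d)/(k_d L₀))] / (k_2−k_d).
Here k_2−k_d = 1.381 d⁻¹ and 1 − D₀(k_2−k_d)/(k_d L₀) = 1 − 0.604×1.381/(0.109×29.9) = 0.7441, so
t_c = ln(13.67 × 0.7441) / 1.381 = 2.320 / 1.381 = 1.680 d.
D_c = (k_d/k_2) L₀ e^(−k_d t_c) = (0.109/1.49) × 29.9 × e^(−0.109×1.680) = 0.07315 × 29.9 × 0.8327 = 1.821 mg/L.
x_c = v t_c = 0.269 m/s × 1.680 d × 86400 s/d = 39040 m ≈ 39.0 km.

t_c ≈ 1.68 d; D_c ≈ 1.82 mg/L; x_c ≈ 39.0 km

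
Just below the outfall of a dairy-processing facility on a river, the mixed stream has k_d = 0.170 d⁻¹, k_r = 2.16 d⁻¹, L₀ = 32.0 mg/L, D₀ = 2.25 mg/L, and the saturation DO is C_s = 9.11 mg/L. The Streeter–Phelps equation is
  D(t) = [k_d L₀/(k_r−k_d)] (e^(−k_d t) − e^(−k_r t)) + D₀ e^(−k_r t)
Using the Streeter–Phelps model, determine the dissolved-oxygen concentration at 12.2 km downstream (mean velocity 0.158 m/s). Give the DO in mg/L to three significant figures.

DO ≈ 6.83 mg/L

Travel time t = x/v = 12.2 km / (0.158 m/s) = 12200 m / 0.158 m/s = 77220 s = 0.8937 d.
k_d L₀/(k_r−k_d) = 0.170×32.0/(2.16−0.170) = 5.440/1.990 = 2.734 mg/L.
e^(−k_d t) = e^(−0.170×0.8937) = 0.8591; e^(−k_r t) = e^(−2.16×0.8937) = 0.1451.
D = 2.734 × (0.8591 − 0.1451) + 2.25 × 0.1451 = 1.952 + 0.3265 = 2.278 mg/L.
DO = C_s − D = 9.11 − 2.278 = 6.832 mg/L.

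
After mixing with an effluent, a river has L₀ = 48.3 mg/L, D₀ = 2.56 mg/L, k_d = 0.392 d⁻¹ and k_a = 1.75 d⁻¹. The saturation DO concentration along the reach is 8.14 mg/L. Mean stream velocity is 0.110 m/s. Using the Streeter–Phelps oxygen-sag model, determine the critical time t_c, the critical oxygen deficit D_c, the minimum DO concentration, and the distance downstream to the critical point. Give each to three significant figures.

t_c = [1/(k_a−k_d)] ln[(k_a/k_d)(1 − D₀(k_a−k_d)/(k_d L₀))]
= [1/(1.75−0.392)] ln[(1.75/0.392)(1 − 2.56×1.358/(0.392×48.3))]
= (1/1.358) ln[4.464 × 0.8164] = 0.7364 × ln(3.645) = 0.7364 × 1.293 = 0.9523 d.
D_c = (k_d/k_a) L₀ e^(−k_d t_c) = (0.392/1.75) × 48.3 × e^(−0.392×0.9523) = 0.2240 × 48.3 × 0.6885 = 7.449 mg/L.
Minimum DO = C_s − D_c = 8.14 − 7.449 = 0.6915 mg/L.
x_c = v t_c = 0.110 m/s × 0.9523 d × 86400 s/d = 9051 m ≈ 9.05 km.

t_c ≈ 0.952 d; D_c ≈ 7.45 mg/L; min DO ≈ 0.691 mg/L; x_c ≈ 9.05 km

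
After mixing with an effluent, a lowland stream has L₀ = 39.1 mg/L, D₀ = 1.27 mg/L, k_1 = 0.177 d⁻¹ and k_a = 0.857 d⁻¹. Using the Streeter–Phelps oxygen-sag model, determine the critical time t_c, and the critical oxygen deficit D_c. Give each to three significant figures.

t_c = [1/(k_a−k_1)] ln[(k_a/k_1)(1 − D₀(k_a−k_1)/(k_1 L₀))]
= [1/(0.857−0.177)] ln[(0.857/0.177)(1 − 1.27×0.6800/(0.177×39.1))]
= (1/0.6800) ln[4.842 × 0.8752] = 1.471 × ln(4.238) = 1.471 × 1.444 = 2.124 d.
D_c = (k_1/k_a) L₀ e^(−k_1 t_c) = (0.177/0.857) × 39.1 × e^(−0.177×2.124) = 0.2065 × 39.1 × 0.6867 = 5.545 mg/L.

t_c ≈ 2.12 d; D_c ≈ 5.55 mg/L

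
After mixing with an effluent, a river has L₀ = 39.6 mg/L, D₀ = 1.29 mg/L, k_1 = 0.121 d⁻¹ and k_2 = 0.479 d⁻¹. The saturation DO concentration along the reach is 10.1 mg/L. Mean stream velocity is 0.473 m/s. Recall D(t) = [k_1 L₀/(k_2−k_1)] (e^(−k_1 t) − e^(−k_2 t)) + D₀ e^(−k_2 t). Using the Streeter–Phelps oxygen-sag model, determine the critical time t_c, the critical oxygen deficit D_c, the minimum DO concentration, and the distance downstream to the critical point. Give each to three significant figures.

t_c = [1/(k_2−k_1)] ln[(k_2/k_1)(1 − D₀(k_2−k_1)/(k_1 L₀))]
= [1/(0.479−0.121)] ln[(0.479/0.121)(1 − 1.29×0.3580/(0.121×39.6))]
= (1/0.3580) ln[3.959 × 0.9036] = 2.793 × ln(3.577) = 2.793 × 1.275 = 3.560 d.
D_c = (k_1/k_2) L₀ e^(−k_1 t_c) = (0.121/0.479) × 39.6 × e^(−0.121×3.560) = 0.2526 × 39.6 × 0.6500 = 6.502 mg/L.
Minimum DO = C_s − D_c = 10.1 − 6.502 = 3.598 mg/L.
x_c = v t_c = 0.473 m/s × 3.560 d × 86400 s/d = 145500 m ≈ 145 km.

t_c ≈ 3.56 d; D_c ≈ 6.50 mg/L; min DO ≈ 3.60 mg/L; x_c ≈ 145 km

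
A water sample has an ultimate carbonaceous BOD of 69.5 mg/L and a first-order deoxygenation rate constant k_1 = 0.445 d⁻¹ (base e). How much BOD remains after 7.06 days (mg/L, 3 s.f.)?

L_t = L₀ e^(−k_1 t) = 69.5 × e^(−0.445×7.06) = 69.5 × 0.04321 = 3.003 mg/L.

L ≈ 3.00 mg/L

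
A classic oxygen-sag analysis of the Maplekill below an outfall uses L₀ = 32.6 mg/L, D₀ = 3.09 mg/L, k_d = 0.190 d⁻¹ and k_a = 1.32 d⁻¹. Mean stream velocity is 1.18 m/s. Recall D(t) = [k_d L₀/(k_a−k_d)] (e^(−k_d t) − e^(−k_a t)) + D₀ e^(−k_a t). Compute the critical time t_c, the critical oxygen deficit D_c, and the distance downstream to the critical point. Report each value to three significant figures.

At the critical point dD/dt = 0, so k_d L₀ e^(−k_d t) = k_a D. Substituting D(t) from the Streeter–Phelps equation and solving for t gives
t_c = ln[(k_a/k_d)(1 − D₀(k_a−k_d)/(k_d L₀))] / (k_a−k_d).
Here k_a−k_d = 1.130 d⁻¹ and 1 − D₀(k_a−k_d)/(k_d L₀) = 1 − 3.09×1.130/(0.190×32.6) = 0.4363, so
t_c = ln(6.947 × 0.4363) / 1.130 = 1.109 / 1.130 = 0.9813 d.
L(t_c) = L₀ e^(−k_d t_c) = 32.6 × 0.8299 = 27.05 mg/L, and at the critical point k_a D_c = k_d L, so D_c = (0.190/1.32) × 27.05 = 3.894 mg/L.
x_c = v t_c = 1.18 m/s × 0.9813 d × 86400 s/d = 100000 m ≈ 100 km.

t_c ≈ 0.981 d; D_c ≈ 3.89 mg/L; x_c ≈ 100 km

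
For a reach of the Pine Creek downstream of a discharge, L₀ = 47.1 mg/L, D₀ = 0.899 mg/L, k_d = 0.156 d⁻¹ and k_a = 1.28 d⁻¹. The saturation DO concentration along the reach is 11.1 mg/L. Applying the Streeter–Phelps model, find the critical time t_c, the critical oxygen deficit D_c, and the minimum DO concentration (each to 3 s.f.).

t_c ≈ 1.74 d; D_c ≈ 4.38 mg/L; min DO ≈ 6.72 mg/L

t_c = [1/(k_a−k_d)] ln[(k_a/k_d)(1 − D₀(k_a−k_d)/(k_d L₀))]
= [1/(1.28−0.156)] ln[(1.28/0.156)(1 − 0.899×1.124/(0.156×47.1))]
= (1/1.124) ln[8.205 × 0.8625] = 0.8897 × ln(7.077) = 0.8897 × 1.957 = 1.741 d.
D_c = (k_d/k_a) L₀ e^(−k_d t_c) = (0.156/1.28) × 47.1 × e^(−0.156×1.741) = 0.1219 × 47.1 × 0.7622 = 4.375 mg/L.
Minimum DO = C_s − D_c = 11.1 − 4.375 = 6.725 mg/L.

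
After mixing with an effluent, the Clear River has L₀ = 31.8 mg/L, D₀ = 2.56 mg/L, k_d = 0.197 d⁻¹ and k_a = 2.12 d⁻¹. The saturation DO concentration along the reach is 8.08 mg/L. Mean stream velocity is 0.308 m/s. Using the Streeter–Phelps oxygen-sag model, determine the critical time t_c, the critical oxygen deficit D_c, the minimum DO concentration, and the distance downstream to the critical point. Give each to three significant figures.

With k_a/k_d = 10.76 and 1 − D₀(k_a−k_d)/(k_d L₀) = 0.2142,
t_c = ln(10.76 × 0.2142) / (2.12 − 0.197) = ln(2.305) / 1.923 = 0.8350/1.923 = 0.4342 d.
L(t_c) = L₀ e^(−k_d t_c) = 31.8 × 0.9180 = 29.19 mg/L, and at the critical point k_a D_c = k_d L, so D_c = (0.197/2.12) × 29.19 = 2.713 mg/L.
Minimum DO = C_s − D_c = 8.08 − 2.713 = 5.367 mg/L.
x_c = v t_c = 0.308 m/s × 0.4342 d × 86400 s/d = 11560 m ≈ 11.6 km.

t_c ≈ 0.434 d; D_c ≈ 2.71 mg/L; min DO ≈ 5.37 mg/L; x_c ≈ 11.6 km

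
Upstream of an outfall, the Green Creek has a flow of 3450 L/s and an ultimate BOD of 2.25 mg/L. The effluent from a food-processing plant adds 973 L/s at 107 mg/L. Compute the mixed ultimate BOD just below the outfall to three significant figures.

25.3 mg/L

Flow-weighted mixing: C = (Q_r C_r + Q_w C_w)/(Q_r + Q_w)
= (3450×2.25 + 973×107)/(3450 + 973) = 111900/4423 = 25.29 mg/L.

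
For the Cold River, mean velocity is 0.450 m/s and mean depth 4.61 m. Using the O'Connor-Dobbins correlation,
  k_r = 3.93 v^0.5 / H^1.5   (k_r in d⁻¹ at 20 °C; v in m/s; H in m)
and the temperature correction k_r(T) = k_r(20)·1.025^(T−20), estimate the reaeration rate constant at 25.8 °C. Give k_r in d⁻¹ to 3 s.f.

k_r ≈ 0.307 d⁻¹

k_r(20) = 3.93 × 0.450^0.5 / 4.61^1.5 = 3.93 × 0.6708 / 9.898 = 0.2663 d⁻¹.
k_r(25.8) = 0.2663 × 1.025^(25.8−20) = 0.2663 × 1.154 = 0.3074 d⁻¹.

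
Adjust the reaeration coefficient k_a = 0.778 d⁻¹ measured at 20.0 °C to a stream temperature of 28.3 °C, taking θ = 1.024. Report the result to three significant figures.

k_a ≈ 0.947 d⁻¹

k_a(T₂) = k_a(T₁) · θ^(T₂−T₁) = 0.778 × 1.024^(28.3−20.0)
= 0.778 × 1.024^8.30 = 0.778 × 1.218 = 0.9473 d⁻¹.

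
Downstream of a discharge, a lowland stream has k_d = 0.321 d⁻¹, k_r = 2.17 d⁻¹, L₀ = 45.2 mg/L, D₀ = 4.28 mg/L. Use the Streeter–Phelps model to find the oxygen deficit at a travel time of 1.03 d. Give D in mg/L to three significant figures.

k_d L₀/(k_r−k_d) = 0.321×45.2/(2.17−0.321) = 14.51/1.849 = 7.847 mg/L.
e^(−k_d t) = e^(−0.321×1.030) = 0.7185; e^(−k_r t) = e^(−2.17×1.030) = 0.1070.
D = 7.847 × (0.7185 − 0.1070) + 4.28 × 0.1070 = 4.798 + 0.4579 = 5.256 mg/L.

D ≈ 5.26 mg/L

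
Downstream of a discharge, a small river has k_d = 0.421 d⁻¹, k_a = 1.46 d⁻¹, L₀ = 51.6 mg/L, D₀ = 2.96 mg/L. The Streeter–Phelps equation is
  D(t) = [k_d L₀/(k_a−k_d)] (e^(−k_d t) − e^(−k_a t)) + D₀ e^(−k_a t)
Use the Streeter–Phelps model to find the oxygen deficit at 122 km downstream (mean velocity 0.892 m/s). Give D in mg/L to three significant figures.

D ≈ 8.96 mg/L

Travel time t = x/v = 122 km / (0.892 m/s) = 122000 m / 0.892 m/s = 136800 s = 1.583 d.
k_d L₀/(k_a−k_d) = 0.421×51.6/(1.46−0.421) = 21.72/1.039 = 20.91 mg/L.
e^(−k_d t) = e^(−0.421×1.583) = 0.5135; e^(−k_a t) = e^(−1.46×1.583) = 0.09914.
D = 20.91 × (0.5135 − 0.09914) + 2.96 × 0.09914 = 8.664 + 0.2935 = 8.958 mg/L.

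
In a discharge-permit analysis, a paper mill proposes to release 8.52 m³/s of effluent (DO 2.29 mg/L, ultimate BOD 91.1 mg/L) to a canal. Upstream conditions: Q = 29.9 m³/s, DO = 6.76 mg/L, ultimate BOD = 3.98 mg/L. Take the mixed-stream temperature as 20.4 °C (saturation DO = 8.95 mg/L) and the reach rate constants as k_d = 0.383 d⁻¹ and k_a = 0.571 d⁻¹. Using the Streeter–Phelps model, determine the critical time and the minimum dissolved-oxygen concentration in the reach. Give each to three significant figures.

Mixed DO = (29.9×6.76 + 8.52×2.29)/(29.9+8.52) = 221.6/38.42 = 5.769 mg/L.
Mixed L₀ = (29.9×3.98 + 8.52×91.1)/(38.42) = 895.2/38.42 = 23.30 mg/L.
Initial deficit D₀ = C_s − DO₀ = 8.95 − 5.769 = 3.181 mg/L.
t_c = (1/0.1880) ln[(0.571/0.383)(1 − 3.181×0.1880/(0.383×23.30))] = 5.319 × ln(1.391) = 1.755 d.
D_c = (0.383/0.571) × 23.30 × e^(−0.383×1.755) = 0.6708 × 23.30 × 0.5106 = 7.979 mg/L.
Minimum DO = 8.95 − 7.979 = 0.9708 mg/L.

t_c ≈ 1.76 d; minimum DO ≈ 0.971 mg/L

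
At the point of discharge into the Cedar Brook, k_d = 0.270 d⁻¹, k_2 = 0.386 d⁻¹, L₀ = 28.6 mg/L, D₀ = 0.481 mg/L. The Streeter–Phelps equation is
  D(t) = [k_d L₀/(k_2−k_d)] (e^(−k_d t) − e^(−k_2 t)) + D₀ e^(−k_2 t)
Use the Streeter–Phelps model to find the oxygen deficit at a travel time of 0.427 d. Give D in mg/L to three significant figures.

D ≈ 3.27 mg/L

k_d L₀/(k_2−k_d) = 0.270×28.6/(0.386−0.270) = 7.722/0.1160 = 66.57 mg/L.
e^(−k_d t) = e^(−0.270×0.4270) = 0.8911; e^(−k_2 t) = e^(−0.386×0.4270) = 0.8480.
D = 66.57 × (0.8911 − 0.8480) + 0.481 × 0.8480 = 2.867 + 0.4079 = 3.275 mg/L.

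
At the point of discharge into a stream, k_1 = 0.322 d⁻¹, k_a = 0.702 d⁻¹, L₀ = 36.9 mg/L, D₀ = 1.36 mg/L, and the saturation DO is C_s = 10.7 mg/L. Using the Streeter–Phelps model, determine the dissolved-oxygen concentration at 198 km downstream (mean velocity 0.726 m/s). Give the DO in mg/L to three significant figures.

DO ≈ 2.65 mg/L

Travel time t = x/v = 198 km / (0.726 m/s) = 198000 m / 0.726 m/s = 272700 s = 3.157 d.
k_1 L₀/(k_a−k_1) = 0.322×36.9/(0.702−0.322) = 11.88/0.3800 = 31.27 mg/L.
e^(−k_1 t) = e^(−0.322×3.157) = 0.3619; e^(−k_a t) = e^(−0.702×3.157) = 0.1091.
D = 31.27 × (0.3619 − 0.1091) + 1.36 × 0.1091 = 7.906 + 0.1483 = 8.054 mg/L.
DO = C_s − D = 10.7 − 8.054 = 2.646 mg/L.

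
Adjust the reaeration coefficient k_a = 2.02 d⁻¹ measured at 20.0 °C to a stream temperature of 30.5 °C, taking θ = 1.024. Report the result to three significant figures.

k_a ≈ 2.59 d⁻¹

k_a(T₂) = k_a(T₁) · θ^(T₂−T₁) = 2.02 × 1.024^(30.5−20.0)
= 2.02 × 1.024^10.5 = 2.02 × 1.283 = 2.591 d⁻¹.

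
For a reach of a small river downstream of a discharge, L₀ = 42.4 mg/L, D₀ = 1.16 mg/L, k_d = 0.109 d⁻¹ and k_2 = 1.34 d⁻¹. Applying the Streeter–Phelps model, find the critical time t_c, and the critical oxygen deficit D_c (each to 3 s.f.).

t_c ≈ 1.74 d; D_c ≈ 2.85 mg/L

With k_2/k_d = 12.29 and 1 − D₀(k_2−k_d)/(k_d L₀) = 0.6910,
t_c = ln(12.29 × 0.6910) / (1.34 − 0.109) = ln(8.495) / 1.231 = 2.139/1.231 = 1.738 d.
D_c = (k_d/k_2) L₀ e^(−k_d t_c) = (0.109/1.34) × 42.4 × e^(−0.109×1.738) = 0.08134 × 42.4 × 0.8274 = 2.854 mg/L.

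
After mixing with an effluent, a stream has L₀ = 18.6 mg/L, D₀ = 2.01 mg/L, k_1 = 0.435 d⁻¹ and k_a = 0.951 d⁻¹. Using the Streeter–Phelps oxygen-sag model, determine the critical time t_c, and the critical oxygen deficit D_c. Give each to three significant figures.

At the critical point dD/dt = 0, so k_1 L₀ e^(−k_1 t) = k_a D. Substituting D(t) from the Streeter–Phelps equation and solving for t gives
t_c = ln[(k_a/k_1)(1 − D₀(k_a−k_1)/(k_1 L₀))] / (k_a−k_1).
Here k_a−k_1 = 0.5160 d⁻¹ and 1 − D₀(k_a−k_1)/(k_1 L₀) = 1 − 2.01×0.5160/(0.435×18.6) = 0.8718, so
t_c = ln(2.186 × 0.8718) / 0.5160 = 0.6450 / 0.5160 = 1.250 d.
L(t_c) = L₀ e^(−k_1 t_c) = 18.6 × 0.5806 = 10.80 mg/L, and at the critical point k_a D_c = k_1 L, so D_c = (0.435/0.951) × 10.80 = 4.939 mg/L.

t_c ≈ 1.25 d; D_c ≈ 4.94 mg/L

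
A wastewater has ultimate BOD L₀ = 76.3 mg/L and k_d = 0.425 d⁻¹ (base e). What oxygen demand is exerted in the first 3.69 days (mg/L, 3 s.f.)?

y ≈ 60.4 mg/L

y_t = L₀(1 − e^(−k_d t)) = 76.3 × (1 − e^(−0.425×3.69))
= 76.3 × (1 − 0.2084) = 76.3 × 0.7916 = 60.40 mg/L.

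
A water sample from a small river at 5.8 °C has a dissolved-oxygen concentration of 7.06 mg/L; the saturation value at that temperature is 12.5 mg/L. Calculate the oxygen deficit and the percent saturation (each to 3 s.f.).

D ≈ 5.44 mg/L; 56.5 % saturation

D = C_s − C = 12.5 − 7.06 = 5.44 mg/L.
% saturation = 7.06/12.5 × 100 = 56.5 %.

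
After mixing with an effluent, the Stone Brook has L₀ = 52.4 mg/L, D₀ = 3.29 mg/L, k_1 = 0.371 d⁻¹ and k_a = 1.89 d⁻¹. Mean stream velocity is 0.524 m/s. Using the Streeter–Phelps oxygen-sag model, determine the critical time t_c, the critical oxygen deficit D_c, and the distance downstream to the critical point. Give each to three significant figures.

t_c ≈ 0.876 d; D_c ≈ 7.43 mg/L; x_c ≈ 39.7 km

t_c = [1/(k_a−k_1)] ln[(k_a/k_1)(1 − D₀(k_a−k_1)/(k_1 L₀))]
= [1/(1.89−0.371)] ln[(1.89/0.371)(1 − 3.29×1.519/(0.371×52.4))]
= (1/1.519) ln[5.094 × 0.7429] = 0.6583 × ln(3.785) = 0.6583 × 1.331 = 0.8762 d.
L(t_c) = L₀ e^(−k_1 t_c) = 52.4 × 0.7225 = 37.86 mg/L, and at the critical point k_a D_c = k_1 L, so D_c = (0.371/1.89) × 37.86 = 7.431 mg/L.
x_c = v t_c = 0.524 m/s × 0.8762 d × 86400 s/d = 39670 m ≈ 39.7 km.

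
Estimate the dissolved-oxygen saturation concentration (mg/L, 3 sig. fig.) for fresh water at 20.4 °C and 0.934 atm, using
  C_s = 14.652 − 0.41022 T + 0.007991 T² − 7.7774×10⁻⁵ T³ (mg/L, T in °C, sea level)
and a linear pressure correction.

C_s ≈ 8.36 mg/L

At sea level: C_s = 14.652 − 0.41022×20.4 + 0.007991×20.4² − 7.7774×10⁻⁵×20.4³ = 8.949 mg/L.
Pressure correction: C_s' = 8.949 × 0.934 = 8.358 mg/L.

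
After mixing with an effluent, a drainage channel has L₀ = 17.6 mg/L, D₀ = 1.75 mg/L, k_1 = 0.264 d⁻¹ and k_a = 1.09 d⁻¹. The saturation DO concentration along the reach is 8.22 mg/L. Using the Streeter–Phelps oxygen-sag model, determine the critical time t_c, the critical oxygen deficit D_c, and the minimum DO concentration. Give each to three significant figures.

At the critical point dD/dt = 0, so k_1 L₀ e^(−k_1 t) = k_a D. Substituting D(t) from the Streeter–Phelps equation and solving for t gives
t_c = ln[(k_a/k_1)(1 − D₀(k_a−k_1)/(k_1 L₀))] / (k_a−k_1).
Here k_a−k_1 = 0.8260 d⁻¹ and 1 − D₀(k_a−k_1)/(k_1 L₀) = 1 − 1.75×0.8260/(0.264×17.6) = 0.6889, so
t_c = ln(4.129 × 0.6889) / 0.8260 = 1.045 / 0.8260 = 1.266 d.
D_c = (k_1/k_a) L₀ e^(−k_1 t_c) = (0.264/1.09) × 17.6 × e^(−0.264×1.266) = 0.2422 × 17.6 × 0.7160 = 3.052 mg/L.
Minimum DO = C_s − D_c = 8.22 − 3.052 = 5.168 mg/L.

t_c ≈ 1.27 d; D_c ≈ 3.05 mg/L; min DO ≈ 5.17 mg/L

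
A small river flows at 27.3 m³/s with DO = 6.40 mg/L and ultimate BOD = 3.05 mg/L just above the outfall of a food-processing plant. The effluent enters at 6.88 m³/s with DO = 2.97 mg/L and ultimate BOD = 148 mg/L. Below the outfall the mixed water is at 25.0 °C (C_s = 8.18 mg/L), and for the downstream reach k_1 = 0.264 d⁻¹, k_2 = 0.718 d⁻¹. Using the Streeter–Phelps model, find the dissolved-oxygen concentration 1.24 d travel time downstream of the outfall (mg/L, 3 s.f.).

Mixed DO = (27.3×6.40 + 6.88×2.97)/(27.3+6.88) = 195.2/34.18 = 5.710 mg/L.
Mixed L₀ = (27.3×3.05 + 6.88×148)/(34.18) = 1102/34.18 = 32.23 mg/L.
Initial deficit D₀ = C_s − DO₀ = 8.18 − 5.710 = 2.470 mg/L.
D(1.24) = [0.264×32.23/(0.718−0.264)](e^(−0.264×1.24) − e^(−0.718×1.24)) + 2.470 e^(−0.718×1.24)
= 18.74 × (0.7208 − 0.4105) + 2.470 × 0.4105 = 6.829 mg/L.
DO = 8.18 − 6.829 = 1.351 mg/L.

DO ≈ 1.35 mg/L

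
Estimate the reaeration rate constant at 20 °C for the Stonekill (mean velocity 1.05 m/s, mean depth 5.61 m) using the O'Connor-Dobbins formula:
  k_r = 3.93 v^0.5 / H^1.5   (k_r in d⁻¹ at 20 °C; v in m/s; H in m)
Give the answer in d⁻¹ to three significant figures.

k_r = 3.93 × 1.05^0.5 / 5.61^1.5 = 3.93 × 1.025 / 13.29 = 0.3031 d⁻¹.

k_r ≈ 0.303 d⁻¹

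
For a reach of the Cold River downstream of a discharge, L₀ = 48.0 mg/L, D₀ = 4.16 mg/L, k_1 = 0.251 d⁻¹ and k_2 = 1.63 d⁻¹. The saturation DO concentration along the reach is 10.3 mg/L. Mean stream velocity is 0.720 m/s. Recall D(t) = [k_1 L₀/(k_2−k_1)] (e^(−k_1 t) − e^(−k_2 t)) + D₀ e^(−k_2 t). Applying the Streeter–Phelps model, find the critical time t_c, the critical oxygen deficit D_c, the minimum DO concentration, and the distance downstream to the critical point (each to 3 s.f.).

t_c ≈ 0.888 d; D_c ≈ 5.91 mg/L; min DO ≈ 4.39 mg/L; x_c ≈ 55.2 km

With k_2/k_1 = 6.494 and 1 − D₀(k_2−k_1)/(k_1 L₀) = 0.5239,
t_c = ln(6.494 × 0.5239) / (1.63 − 0.251) = ln(3.402) / 1.379 = 1.224/1.379 = 0.8878 d.
D_c = (k_1/k_2) L₀ e^(−k_1 t_c) = (0.251/1.63) × 48.0 × e^(−0.251×0.8878) = 0.1540 × 48.0 × 0.8002 = 5.915 mg/L.
Minimum DO = C_s − D_c = 10.3 − 5.915 = 4.385 mg/L.
x_c = v t_c = 0.720 m/s × 0.8878 d × 86400 s/d = 55230 m ≈ 55.2 km.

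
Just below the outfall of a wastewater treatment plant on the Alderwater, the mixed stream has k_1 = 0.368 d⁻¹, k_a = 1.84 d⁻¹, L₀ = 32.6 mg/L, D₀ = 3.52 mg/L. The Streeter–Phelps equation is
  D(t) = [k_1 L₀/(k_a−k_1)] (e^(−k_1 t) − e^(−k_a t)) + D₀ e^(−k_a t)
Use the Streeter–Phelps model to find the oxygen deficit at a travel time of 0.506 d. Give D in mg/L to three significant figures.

D ≈ 4.94 mg/L

k_1 L₀/(k_a−k_1) = 0.368×32.6/(1.84−0.368) = 12.00/1.472 = 8.150 mg/L.
e^(−k_1 t) = e^(−0.368×0.5060) = 0.8301; e^(−k_a t) = e^(−1.84×0.5060) = 0.3941.
D = 8.150 × (0.8301 − 0.3941) + 3.52 × 0.3941 = 3.553 + 1.387 = 4.940 mg/L.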